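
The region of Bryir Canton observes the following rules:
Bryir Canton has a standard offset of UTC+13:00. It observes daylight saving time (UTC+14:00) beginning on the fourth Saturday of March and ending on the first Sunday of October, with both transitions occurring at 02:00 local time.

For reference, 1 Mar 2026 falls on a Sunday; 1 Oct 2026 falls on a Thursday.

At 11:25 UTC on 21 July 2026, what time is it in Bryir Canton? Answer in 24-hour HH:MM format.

01:25

1 March 2026 is a Sunday, so the first Saturday is March 7 and the fourth is March 28.
1 October 2026 is a Thursday, so the first Sunday is October 4.
At the standard offset (UTC+13:00), 11:25 UTC + 13h = 00:25 Bryir Canton standard time (rolling into the next day, 22 July 2026).
Daylight saving runs 28 March – 4 October; the standard-time date in Bryir Canton, 22 July 2026, is inside that window, so Bryir Canton is at UTC+14:00.
11:25 UTC + 14h = 01:25 local (rolling into the next day, 22 July 2026).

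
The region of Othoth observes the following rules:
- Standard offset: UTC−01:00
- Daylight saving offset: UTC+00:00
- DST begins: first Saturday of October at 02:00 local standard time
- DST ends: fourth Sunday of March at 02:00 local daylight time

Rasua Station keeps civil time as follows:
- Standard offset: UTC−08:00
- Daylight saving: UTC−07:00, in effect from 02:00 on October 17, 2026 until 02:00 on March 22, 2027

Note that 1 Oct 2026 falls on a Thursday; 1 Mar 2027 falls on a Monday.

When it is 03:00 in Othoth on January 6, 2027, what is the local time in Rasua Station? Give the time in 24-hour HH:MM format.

20:00

1 October 2026 is a Thursday, so the first Saturday is October 3.
1 March 2027 is a Monday, so the first Sunday is March 7 and the fourth is March 28.
Daylight saving runs 3 October 2026 – 28 March 2027; January 6, 2027 is inside that window, so Othoth is at UTC+00:00.
03:00 Othoth − 0h = 03:00 UTC.
At the standard offset (UTC−08:00), 03:00 UTC − 8h = 19:00 Rasua Station standard time (rolling into the previous day, 5 January 2027).
Daylight saving runs 17 October 2026 – 22 March 2027; the standard-time date in Rasua Station, January 5, 2027, is inside that window, so Rasua Station is at UTC−07:00.
03:00 UTC − 7h = 20:00 Rasua Station (rolling into the previous day, 5 January 2027).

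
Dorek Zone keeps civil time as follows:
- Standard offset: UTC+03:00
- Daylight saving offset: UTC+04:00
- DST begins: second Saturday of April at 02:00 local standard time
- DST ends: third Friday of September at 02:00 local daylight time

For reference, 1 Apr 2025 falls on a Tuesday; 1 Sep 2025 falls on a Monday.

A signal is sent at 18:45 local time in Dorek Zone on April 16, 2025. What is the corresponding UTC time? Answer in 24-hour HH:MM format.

1 April 2025 is a Tuesday, so the first Saturday is April 5 and the second is April 12.
1 September 2025 is a Monday, so the first Friday is September 5 and the third is September 19.
April 16, 2025 falls between 12 April and 19 September, so daylight saving is in effect and Dorek Zone is at UTC+04:00.
18:45 local − 4h = 14:45 UTC.

14:45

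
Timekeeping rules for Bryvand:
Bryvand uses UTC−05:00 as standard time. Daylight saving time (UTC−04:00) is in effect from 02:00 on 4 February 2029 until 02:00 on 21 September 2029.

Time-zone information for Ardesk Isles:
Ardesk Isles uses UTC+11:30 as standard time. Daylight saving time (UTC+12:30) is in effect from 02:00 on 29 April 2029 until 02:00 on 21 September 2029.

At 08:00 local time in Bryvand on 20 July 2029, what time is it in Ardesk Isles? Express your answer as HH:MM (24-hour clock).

00:30

20 July 2029 falls between 4 February and 21 September, so daylight saving is in effect and Bryvand is at UTC−04:00.
08:00 Bryvand + 4h = 12:00 UTC.
At the standard offset (UTC+11:30), 12:00 UTC + 11h30m = 23:30 Ardesk Isles standard time.
The standard-time date in Ardesk Isles, 20 July 2029, falls between 29 April and 21 September, so daylight saving is in effect and Ardesk Isles is at UTC+12:30.
12:00 UTC + 12h30m = 00:30 Ardesk Isles (rolling into the next day, 21 July 2029).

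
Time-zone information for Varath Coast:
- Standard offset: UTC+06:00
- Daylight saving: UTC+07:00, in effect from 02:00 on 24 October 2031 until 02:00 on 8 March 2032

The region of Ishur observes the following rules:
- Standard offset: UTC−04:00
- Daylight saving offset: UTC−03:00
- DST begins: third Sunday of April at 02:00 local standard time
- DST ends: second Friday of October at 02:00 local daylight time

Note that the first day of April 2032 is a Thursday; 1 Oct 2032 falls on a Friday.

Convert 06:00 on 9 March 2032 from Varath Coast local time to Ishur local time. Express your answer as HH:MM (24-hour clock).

9 March 2032 does not fall between 24 October 2031 and 8 March 2032, so daylight saving is not in effect and Varath Coast is at UTC+06:00.
06:00 Varath Coast − 6h = 00:00 UTC.
1 April 2032 is a Thursday, so the first Sunday is April 4 and the third is April 18.
1 October 2032 is a Friday, so the first Friday is October 1 and the second is October 8.
At the standard offset (UTC−04:00), 00:00 UTC − 4h = 20:00 Ishur standard time (rolling into the previous day, 8 March 2032).
Daylight saving runs 18 April – 8 October; the standard-time date in Ishur, 8 March 2032, is outside that window, so Ishur is on standard time at UTC−04:00.
00:00 UTC − 4h = 20:00 Ishur (rolling into the previous day, 8 March 2032).

20:00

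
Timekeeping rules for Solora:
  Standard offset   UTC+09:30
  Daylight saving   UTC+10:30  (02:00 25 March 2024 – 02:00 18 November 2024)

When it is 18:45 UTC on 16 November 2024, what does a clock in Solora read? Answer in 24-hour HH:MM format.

05:15

At the standard offset (UTC+09:30), 18:45 UTC + 9h30m = 04:15 Solora standard time (rolling into the next day, 17 November 2024).
Daylight saving runs 25 March – 18 November; the standard-time date in Solora, 17 November 2024, is inside that window, so Solora is at UTC+10:30.
18:45 UTC + 10h30m = 05:15 local (rolling into the next day, 17 November 2024).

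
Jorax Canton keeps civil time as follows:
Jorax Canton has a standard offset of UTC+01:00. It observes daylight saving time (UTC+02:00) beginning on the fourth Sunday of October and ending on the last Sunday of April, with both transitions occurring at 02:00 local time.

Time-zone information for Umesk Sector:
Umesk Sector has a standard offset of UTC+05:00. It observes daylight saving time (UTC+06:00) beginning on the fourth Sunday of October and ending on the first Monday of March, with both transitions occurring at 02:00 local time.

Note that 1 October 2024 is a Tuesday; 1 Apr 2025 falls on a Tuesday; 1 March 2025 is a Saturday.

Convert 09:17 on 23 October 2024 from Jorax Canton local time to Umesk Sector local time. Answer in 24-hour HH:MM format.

1 October 2024 is a Tuesday, so the first Sunday is October 6 and the fourth is October 27.
1 April 2025 is a Tuesday, so Sundays fall on 6, 13, 20, 27; the last is April 27.
Daylight saving runs 27 October 2024 – 27 April 2025; 23 October 2024 is outside that window, so Jorax Canton is on standard time at UTC+01:00.
09:17 Jorax Canton − 1h = 08:17 UTC.
1 October 2024 is a Tuesday, so the first Sunday is October 6 and the fourth is October 27.
1 March 2025 is a Saturday, so the first Monday is March 3.
At the standard offset (UTC+05:00), 08:17 UTC + 5h = 13:17 Umesk Sector standard time.
Daylight saving runs 27 October 2024 – 3 March 2025; the standard-time date in Umesk Sector, 23 October 2024, is outside that window, so Umesk Sector is on standard time at UTC+05:00.
08:17 UTC + 5h = 13:17 Umesk Sector.

13:17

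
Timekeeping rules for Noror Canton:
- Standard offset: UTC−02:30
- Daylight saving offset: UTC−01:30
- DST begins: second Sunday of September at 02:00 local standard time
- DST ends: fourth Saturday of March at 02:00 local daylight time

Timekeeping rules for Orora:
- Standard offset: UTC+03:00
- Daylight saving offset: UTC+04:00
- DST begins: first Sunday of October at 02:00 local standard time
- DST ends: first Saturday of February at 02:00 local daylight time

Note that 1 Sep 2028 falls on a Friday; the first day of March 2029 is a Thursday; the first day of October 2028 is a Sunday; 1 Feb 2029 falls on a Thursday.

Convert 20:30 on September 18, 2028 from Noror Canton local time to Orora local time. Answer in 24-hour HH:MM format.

01:00

1 September 2028 is a Friday, so the first Sunday is September 3 and the second is September 10.
1 March 2029 is a Thursday, so the first Saturday is March 3 and the fourth is March 24.
September 18, 2028 lies within the daylight-saving period (10 September 2028 – 24 March 2029), so Noror Canton is on daylight time, UTC−01:30.
20:30 Noror Canton + 1h30m = 22:00 UTC.
1 October 2028 is a Sunday, so the first Sunday is October 1.
1 February 2029 is a Thursday, so the first Saturday is February 3.
At the standard offset (UTC+03:00), 22:00 UTC + 3h = 01:00 Orora standard time (rolling into the next day, 19 September 2028).
Daylight saving runs 1 October 2028 – 3 February 2029; the standard-time date in Orora, September 19, 2028, is outside that window, so Orora is on standard time at UTC+03:00.
22:00 UTC + 3h = 01:00 Orora (rolling into the next day, 19 September 2028).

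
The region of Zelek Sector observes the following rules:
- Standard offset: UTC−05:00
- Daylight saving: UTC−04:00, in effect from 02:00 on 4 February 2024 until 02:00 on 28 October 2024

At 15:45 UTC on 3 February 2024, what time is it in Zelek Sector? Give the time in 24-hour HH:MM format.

At the standard offset (UTC−05:00), 15:45 UTC − 5h = 10:45 Zelek Sector standard time.
The standard-time date in Zelek Sector, 3 February 2024, does not fall between 4 February and 28 October, so daylight saving is not in effect and Zelek Sector is at UTC−05:00.
15:45 UTC − 5h = 10:45 local.

10:45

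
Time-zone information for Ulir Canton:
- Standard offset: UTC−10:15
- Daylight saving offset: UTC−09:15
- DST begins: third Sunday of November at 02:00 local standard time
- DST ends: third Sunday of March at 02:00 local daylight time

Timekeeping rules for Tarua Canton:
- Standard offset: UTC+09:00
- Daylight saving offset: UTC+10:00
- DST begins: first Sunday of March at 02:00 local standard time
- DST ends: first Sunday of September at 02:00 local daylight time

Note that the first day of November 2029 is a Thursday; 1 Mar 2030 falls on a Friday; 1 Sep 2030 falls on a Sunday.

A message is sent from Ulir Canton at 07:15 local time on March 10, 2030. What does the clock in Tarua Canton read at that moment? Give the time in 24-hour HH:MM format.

1 November 2029 is a Thursday, so the first Sunday is November 4 and the third is November 18.
1 March 2030 is a Friday, so the first Sunday is March 3 and the third is March 17.
March 10, 2030 lies within the daylight-saving period (18 November 2029 – 17 March 2030), so Ulir Canton is on daylight time, UTC−09:15.
07:15 Ulir Canton + 9h15m = 16:30 UTC.
1 March 2030 is a Friday, so the first Sunday is March 3.
1 September 2030 is a Sunday, so the first Sunday is September 1.
At the standard offset (UTC+09:00), 16:30 UTC + 9h = 01:30 Tarua Canton standard time (rolling into the next day, 11 March 2030).
Daylight saving runs 3 March – 1 September; the standard-time date in Tarua Canton, March 11, 2030, is inside that window, so Tarua Canton is at UTC+10:00.
16:30 UTC + 10h = 02:30 Tarua Canton (rolling into the next day, 11 March 2030).

02:30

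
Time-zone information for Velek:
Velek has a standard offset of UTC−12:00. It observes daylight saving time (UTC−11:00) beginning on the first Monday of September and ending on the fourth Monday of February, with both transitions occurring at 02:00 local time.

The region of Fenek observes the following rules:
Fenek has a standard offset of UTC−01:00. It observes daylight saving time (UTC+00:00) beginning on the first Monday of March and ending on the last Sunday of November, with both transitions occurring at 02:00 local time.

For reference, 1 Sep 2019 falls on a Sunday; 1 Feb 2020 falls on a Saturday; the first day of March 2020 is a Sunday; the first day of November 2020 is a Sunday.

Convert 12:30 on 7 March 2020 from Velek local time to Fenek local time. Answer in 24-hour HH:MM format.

00:30

1 September 2019 is a Sunday, so the first Monday is September 2.
1 February 2020 is a Saturday, so the first Monday is February 3 and the fourth is February 24.
7 March 2020 does not fall between 2 September 2019 and 24 February 2020, so daylight saving is not in effect and Velek is at UTC−12:00.
12:30 Velek + 12h = 00:30 UTC (rolling into the next day, 8 March 2020).
1 March 2020 is a Sunday, so the first Monday is March 2.
1 November 2020 is a Sunday, so Sundays fall on 1, 8, 15, 22, 29; the last is November 29.
At the standard offset (UTC−01:00), 00:30 UTC − 1h = 23:30 Fenek standard time (rolling into the previous day, 7 March 2020).
Daylight saving runs 2 March – 29 November; the standard-time date in Fenek, 7 March 2020, is inside that window, so Fenek is at UTC+00:00.
00:30 UTC + 0h = 00:30 Fenek.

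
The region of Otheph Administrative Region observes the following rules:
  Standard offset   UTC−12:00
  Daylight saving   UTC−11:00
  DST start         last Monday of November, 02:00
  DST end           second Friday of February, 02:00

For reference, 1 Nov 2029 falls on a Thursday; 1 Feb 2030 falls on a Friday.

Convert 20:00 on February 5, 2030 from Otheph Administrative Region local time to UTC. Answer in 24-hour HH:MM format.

1 November 2029 is a Thursday, so Mondays fall on 5, 12, 19, 26; the last is November 26.
1 February 2030 is a Friday, so the first Friday is February 1 and the second is February 8.
February 5, 2030 lies within the daylight-saving period (26 November 2029 – 8 February 2030), so Otheph Administrative Region is on daylight time, UTC−11:00.
20:00 local + 11h = 07:00 UTC (rolling into the next day, 6 February 2030).

07:00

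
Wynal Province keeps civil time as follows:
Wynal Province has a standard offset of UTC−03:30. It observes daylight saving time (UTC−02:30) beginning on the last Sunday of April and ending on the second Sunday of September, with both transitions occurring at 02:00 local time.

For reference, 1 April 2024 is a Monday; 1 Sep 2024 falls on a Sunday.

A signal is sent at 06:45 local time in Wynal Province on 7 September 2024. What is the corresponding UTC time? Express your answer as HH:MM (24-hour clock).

1 April 2024 is a Monday, so Sundays fall on 7, 14, 21, 28; the last is April 28.
1 September 2024 is a Sunday, so the first Sunday is September 1 and the second is September 8.
Daylight saving runs 28 April – 8 September; 7 September 2024 is inside that window, so Wynal Province is at UTC−02:30.
06:45 local + 2h30m = 09:15 UTC.

09:15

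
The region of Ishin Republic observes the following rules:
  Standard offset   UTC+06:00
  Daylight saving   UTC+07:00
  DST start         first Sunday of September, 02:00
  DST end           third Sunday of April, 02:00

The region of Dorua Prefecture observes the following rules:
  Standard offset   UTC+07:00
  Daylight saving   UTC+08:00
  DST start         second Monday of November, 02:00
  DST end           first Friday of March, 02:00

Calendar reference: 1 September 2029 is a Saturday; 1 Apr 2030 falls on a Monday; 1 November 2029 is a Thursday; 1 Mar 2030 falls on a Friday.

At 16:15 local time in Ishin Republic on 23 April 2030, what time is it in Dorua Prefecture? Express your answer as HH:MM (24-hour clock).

17:15

1 September 2029 is a Saturday, so the first Sunday is September 2.
1 April 2030 is a Monday, so the first Sunday is April 7 and the third is April 21.
23 April 2030 does not fall between 2 September 2029 and 21 April 2030, so daylight saving is not in effect and Ishin Republic is at UTC+06:00.
16:15 Ishin Republic − 6h = 10:15 UTC.
1 November 2029 is a Thursday, so the first Monday is November 5 and the second is November 12.
1 March 2030 is a Friday, so the first Friday is March 1.
At the standard offset (UTC+07:00), 10:15 UTC + 7h = 17:15 Dorua Prefecture standard time.
The standard-time date in Dorua Prefecture, 23 April 2030, is outside the daylight-saving period (12 November 2029 – 1 March 2030), so Dorua Prefecture is on standard time, UTC+07:00.
10:15 UTC + 7h = 17:15 Dorua Prefecture.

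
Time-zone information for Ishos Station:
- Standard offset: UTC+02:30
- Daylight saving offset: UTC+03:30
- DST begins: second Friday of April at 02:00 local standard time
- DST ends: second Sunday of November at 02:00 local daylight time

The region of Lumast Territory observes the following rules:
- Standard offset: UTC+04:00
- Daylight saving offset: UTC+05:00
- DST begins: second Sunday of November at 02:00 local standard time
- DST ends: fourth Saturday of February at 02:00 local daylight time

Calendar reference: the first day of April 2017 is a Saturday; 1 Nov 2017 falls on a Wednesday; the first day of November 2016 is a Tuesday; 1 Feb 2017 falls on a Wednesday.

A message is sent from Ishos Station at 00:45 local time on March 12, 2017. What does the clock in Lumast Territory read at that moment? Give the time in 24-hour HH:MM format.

1 April 2017 is a Saturday, so the first Friday is April 7 and the second is April 14.
1 November 2017 is a Wednesday, so the first Sunday is November 5 and the second is November 12.
March 12, 2017 does not fall between 14 April and 12 November, so daylight saving is not in effect and Ishos Station is at UTC+02:30.
00:45 Ishos Station − 2h30m = 22:15 UTC (rolling into the previous day, 11 March 2017).
1 November 2016 is a Tuesday, so the first Sunday is November 6 and the second is November 13.
1 February 2017 is a Wednesday, so the first Saturday is February 4 and the fourth is February 25.
At the standard offset (UTC+04:00), 22:15 UTC + 4h = 02:15 Lumast Territory standard time (rolling into the next day, 12 March 2017).
Daylight saving runs 13 November 2016 – 25 February 2017; the standard-time date in Lumast Territory, March 12, 2017, is outside that window, so Lumast Territory is on standard time at UTC+04:00.
22:15 UTC + 4h = 02:15 Lumast Territory (rolling into the next day, 12 March 2017).

02:15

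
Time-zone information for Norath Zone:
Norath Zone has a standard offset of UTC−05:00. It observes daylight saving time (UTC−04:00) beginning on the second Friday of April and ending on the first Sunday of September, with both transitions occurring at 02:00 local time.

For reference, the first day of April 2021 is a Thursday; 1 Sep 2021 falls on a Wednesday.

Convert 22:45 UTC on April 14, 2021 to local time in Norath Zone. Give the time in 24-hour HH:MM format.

1 April 2021 is a Thursday, so the first Friday is April 2 and the second is April 9.
1 September 2021 is a Wednesday, so the first Sunday is September 5.
At the standard offset (UTC−05:00), 22:45 UTC − 5h = 17:45 Norath Zone standard time.
Daylight saving runs 9 April – 5 September; the standard-time date in Norath Zone, April 14, 2021, is inside that window, so Norath Zone is at UTC−04:00.
22:45 UTC − 4h = 18:45 local.

18:45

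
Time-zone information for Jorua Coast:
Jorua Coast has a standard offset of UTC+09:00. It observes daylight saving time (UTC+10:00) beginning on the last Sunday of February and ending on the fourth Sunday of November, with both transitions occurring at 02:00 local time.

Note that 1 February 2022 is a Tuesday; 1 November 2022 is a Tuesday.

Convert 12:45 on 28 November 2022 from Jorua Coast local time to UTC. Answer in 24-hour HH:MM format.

03:45

1 February 2022 is a Tuesday, so Sundays fall on 6, 13, 20, 27; the last is February 27.
1 November 2022 is a Tuesday, so the first Sunday is November 6 and the fourth is November 27.
28 November 2022 does not fall between 27 February and 27 November, so daylight saving is not in effect and Jorua Coast is at UTC+09:00.
12:45 local − 9h = 03:45 UTC.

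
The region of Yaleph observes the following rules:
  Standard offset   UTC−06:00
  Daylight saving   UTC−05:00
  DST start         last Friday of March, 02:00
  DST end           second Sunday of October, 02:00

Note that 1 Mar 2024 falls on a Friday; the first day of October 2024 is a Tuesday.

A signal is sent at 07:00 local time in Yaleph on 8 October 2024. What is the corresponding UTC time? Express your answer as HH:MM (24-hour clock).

1 March 2024 is a Friday, so Fridays fall on 1, 8, 15, 22, 29; the last is March 29.
1 October 2024 is a Tuesday, so the first Sunday is October 6 and the second is October 13.
8 October 2024 falls between 29 March and 13 October, so daylight saving is in effect and Yaleph is at UTC−05:00.
07:00 local + 5h = 12:00 UTC.

12:00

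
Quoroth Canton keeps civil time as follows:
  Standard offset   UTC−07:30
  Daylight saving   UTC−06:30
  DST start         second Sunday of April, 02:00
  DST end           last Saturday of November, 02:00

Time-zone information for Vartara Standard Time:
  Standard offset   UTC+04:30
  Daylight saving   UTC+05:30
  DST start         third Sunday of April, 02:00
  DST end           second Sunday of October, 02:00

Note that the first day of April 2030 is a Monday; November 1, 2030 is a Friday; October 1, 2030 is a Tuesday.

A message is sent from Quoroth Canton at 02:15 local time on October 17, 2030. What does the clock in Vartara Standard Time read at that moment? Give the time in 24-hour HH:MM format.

13:15

1 April 2030 is a Monday, so the first Sunday is April 7 and the second is April 14.
1 November 2030 is a Friday, so Saturdays fall on 2, 9, 16, 23, 30; the last is November 30.
Daylight saving runs 14 April – 30 November; October 17, 2030 is inside that window, so Quoroth Canton is at UTC−06:30.
02:15 Quoroth Canton + 6h30m = 08:45 UTC.
1 April 2030 is a Monday, so the first Sunday is April 7 and the third is April 21.
1 October 2030 is a Tuesday, so the first Sunday is October 6 and the second is October 13.
At the standard offset (UTC+04:30), 08:45 UTC + 4h30m = 13:15 Vartara Standard Time standard time.
The standard-time date in Vartara Standard Time, October 17, 2030, does not fall between 21 April and 13 October, so daylight saving is not in effect and Vartara Standard Time is at UTC+04:30.
08:45 UTC + 4h30m = 13:15 Vartara Standard Time.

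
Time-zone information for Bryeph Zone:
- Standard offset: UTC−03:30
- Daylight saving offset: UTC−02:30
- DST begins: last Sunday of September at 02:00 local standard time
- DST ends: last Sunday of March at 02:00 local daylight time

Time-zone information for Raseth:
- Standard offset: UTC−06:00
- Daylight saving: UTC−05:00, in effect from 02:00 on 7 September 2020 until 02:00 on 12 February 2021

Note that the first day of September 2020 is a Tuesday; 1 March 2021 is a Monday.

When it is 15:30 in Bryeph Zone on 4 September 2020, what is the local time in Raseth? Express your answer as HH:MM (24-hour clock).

13:00

1 September 2020 is a Tuesday, so Sundays fall on 6, 13, 20, 27; the last is September 27.
1 March 2021 is a Monday, so Sundays fall on 7, 14, 21, 28; the last is March 28.
4 September 2020 does not fall between 27 September 2020 and 28 March 2021, so daylight saving is not in effect and Bryeph Zone is at UTC−03:30.
15:30 Bryeph Zone + 3h30m = 19:00 UTC.
At the standard offset (UTC−06:00), 19:00 UTC − 6h = 13:00 Raseth standard time.
The standard-time date in Raseth, 4 September 2020, is outside the daylight-saving period (7 September 2020 – 12 February 2021), so Raseth is on standard time, UTC−06:00.
19:00 UTC − 6h = 13:00 Raseth.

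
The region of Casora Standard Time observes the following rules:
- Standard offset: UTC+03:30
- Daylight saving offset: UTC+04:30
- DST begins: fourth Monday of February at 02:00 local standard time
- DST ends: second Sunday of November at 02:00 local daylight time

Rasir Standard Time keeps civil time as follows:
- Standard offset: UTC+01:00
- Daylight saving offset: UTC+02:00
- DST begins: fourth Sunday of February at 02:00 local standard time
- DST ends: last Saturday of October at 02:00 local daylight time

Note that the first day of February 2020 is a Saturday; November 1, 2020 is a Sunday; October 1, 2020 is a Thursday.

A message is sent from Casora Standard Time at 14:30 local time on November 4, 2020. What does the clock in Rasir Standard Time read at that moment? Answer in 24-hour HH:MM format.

1 February 2020 is a Saturday, so the first Monday is February 3 and the fourth is February 24.
1 November 2020 is a Sunday, so the first Sunday is November 1 and the second is November 8.
November 4, 2020 lies within the daylight-saving period (24 February – 8 November), so Casora Standard Time is on daylight time, UTC+04:30.
14:30 Casora Standard Time − 4h30m = 10:00 UTC.
1 February 2020 is a Saturday, so the first Sunday is February 2 and the fourth is February 23.
1 October 2020 is a Thursday, so Saturdays fall on 3, 10, 17, 24, 31; the last is October 31.
At the standard offset (UTC+01:00), 10:00 UTC + 1h = 11:00 Rasir Standard Time standard time.
The standard-time date in Rasir Standard Time, November 4, 2020, is outside the daylight-saving period (23 February – 31 October), so Rasir Standard Time is on standard time, UTC+01:00.
10:00 UTC + 1h = 11:00 Rasir Standard Time.

11:00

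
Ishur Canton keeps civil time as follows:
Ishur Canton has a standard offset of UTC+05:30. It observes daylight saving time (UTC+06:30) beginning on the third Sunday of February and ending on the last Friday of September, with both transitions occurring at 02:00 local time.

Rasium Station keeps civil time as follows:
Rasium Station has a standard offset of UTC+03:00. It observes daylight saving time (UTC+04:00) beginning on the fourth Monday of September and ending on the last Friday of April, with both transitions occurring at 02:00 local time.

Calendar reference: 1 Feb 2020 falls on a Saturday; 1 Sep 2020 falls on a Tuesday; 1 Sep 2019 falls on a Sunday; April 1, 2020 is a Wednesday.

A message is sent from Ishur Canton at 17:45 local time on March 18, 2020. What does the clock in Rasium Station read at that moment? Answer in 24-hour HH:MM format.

1 February 2020 is a Saturday, so the first Sunday is February 2 and the third is February 16.
1 September 2020 is a Tuesday, so Fridays fall on 4, 11, 18, 25; the last is September 25.
March 18, 2020 lies within the daylight-saving period (16 February – 25 September), so Ishur Canton is on daylight time, UTC+06:30.
17:45 Ishur Canton − 6h30m = 11:15 UTC.
1 September 2019 is a Sunday, so the first Monday is September 2 and the fourth is September 23.
1 April 2020 is a Wednesday, so Fridays fall on 3, 10, 17, 24; the last is April 24.
At the standard offset (UTC+03:00), 11:15 UTC + 3h = 14:15 Rasium Station standard time.
The standard-time date in Rasium Station, March 18, 2020, lies within the daylight-saving period (23 September 2019 – 24 April 2020), so Rasium Station is on daylight time, UTC+04:00.
11:15 UTC + 4h = 15:15 Rasium Station.

15:15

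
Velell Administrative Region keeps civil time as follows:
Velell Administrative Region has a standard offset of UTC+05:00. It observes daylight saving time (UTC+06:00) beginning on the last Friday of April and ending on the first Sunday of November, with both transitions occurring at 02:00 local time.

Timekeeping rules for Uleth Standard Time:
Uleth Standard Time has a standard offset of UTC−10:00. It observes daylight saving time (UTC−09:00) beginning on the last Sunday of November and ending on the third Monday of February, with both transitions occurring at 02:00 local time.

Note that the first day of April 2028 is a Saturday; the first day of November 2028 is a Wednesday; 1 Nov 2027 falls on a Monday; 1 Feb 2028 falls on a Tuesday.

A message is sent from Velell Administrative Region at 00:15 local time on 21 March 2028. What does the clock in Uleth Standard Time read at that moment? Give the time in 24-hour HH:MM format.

09:15

1 April 2028 is a Saturday, so Fridays fall on 7, 14, 21, 28; the last is April 28.
1 November 2028 is a Wednesday, so the first Sunday is November 5.
Daylight saving runs 28 April – 5 November; 21 March 2028 is outside that window, so Velell Administrative Region is on standard time at UTC+05:00.
00:15 Velell Administrative Region − 5h = 19:15 UTC (rolling into the previous day, 20 March 2028).
1 November 2027 is a Monday, so Sundays fall on 7, 14, 21, 28; the last is November 28.
1 February 2028 is a Tuesday, so the first Monday is February 7 and the third is February 21.
At the standard offset (UTC−10:00), 19:15 UTC − 10h = 09:15 Uleth Standard Time standard time.
The standard-time date in Uleth Standard Time, 20 March 2028, is outside the daylight-saving period (28 November 2027 – 21 February 2028), so Uleth Standard Time is on standard time, UTC−10:00.
19:15 UTC − 10h = 09:15 Uleth Standard Time.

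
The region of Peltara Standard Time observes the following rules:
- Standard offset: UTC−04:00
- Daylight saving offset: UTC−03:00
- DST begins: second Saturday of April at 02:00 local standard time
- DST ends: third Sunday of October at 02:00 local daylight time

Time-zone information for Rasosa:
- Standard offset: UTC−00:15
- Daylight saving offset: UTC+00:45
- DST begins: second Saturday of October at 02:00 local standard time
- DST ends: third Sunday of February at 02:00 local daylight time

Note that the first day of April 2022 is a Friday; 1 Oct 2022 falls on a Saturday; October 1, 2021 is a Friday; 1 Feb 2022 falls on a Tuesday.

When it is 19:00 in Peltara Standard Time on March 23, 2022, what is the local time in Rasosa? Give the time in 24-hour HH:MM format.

1 April 2022 is a Friday, so the first Saturday is April 2 and the second is April 9.
1 October 2022 is a Saturday, so the first Sunday is October 2 and the third is October 16.
Daylight saving runs 9 April – 16 October; March 23, 2022 is outside that window, so Peltara Standard Time is on standard time at UTC−04:00.
19:00 Peltara Standard Time + 4h = 23:00 UTC.
1 October 2021 is a Friday, so the first Saturday is October 2 and the second is October 9.
1 February 2022 is a Tuesday, so the first Sunday is February 6 and the third is February 20.
At the standard offset (UTC−00:15), 23:00 UTC − 0h15m = 22:45 Rasosa standard time.
The standard-time date in Rasosa, March 23, 2022, is outside the daylight-saving period (9 October 2021 – 20 February 2022), so Rasosa is on standard time, UTC−00:15.
23:00 UTC − 0h15m = 22:45 Rasosa.

22:45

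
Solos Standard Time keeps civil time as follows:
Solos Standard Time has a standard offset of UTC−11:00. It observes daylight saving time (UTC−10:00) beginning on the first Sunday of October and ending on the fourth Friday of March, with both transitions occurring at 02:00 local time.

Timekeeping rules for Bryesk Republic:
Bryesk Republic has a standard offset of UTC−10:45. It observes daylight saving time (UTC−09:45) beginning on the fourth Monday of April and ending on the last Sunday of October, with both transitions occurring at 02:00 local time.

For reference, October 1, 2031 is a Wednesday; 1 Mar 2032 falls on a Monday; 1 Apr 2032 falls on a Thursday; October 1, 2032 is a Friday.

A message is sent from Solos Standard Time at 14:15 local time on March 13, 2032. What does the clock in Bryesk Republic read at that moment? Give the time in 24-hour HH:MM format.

1 October 2031 is a Wednesday, so the first Sunday is October 5.
1 March 2032 is a Monday, so the first Friday is March 5 and the fourth is March 26.
March 13, 2032 lies within the daylight-saving period (5 October 2031 – 26 March 2032), so Solos Standard Time is on daylight time, UTC−10:00.
14:15 Solos Standard Time + 10h = 00:15 UTC (rolling into the next day, 14 March 2032).
1 April 2032 is a Thursday, so the first Monday is April 5 and the fourth is April 26.
1 October 2032 is a Friday, so Sundays fall on 3, 10, 17, 24, 31; the last is October 31.
At the standard offset (UTC−10:45), 00:15 UTC − 10h45m = 13:30 Bryesk Republic standard time (rolling into the previous day, 13 March 2032).
The standard-time date in Bryesk Republic, March 13, 2032, is outside the daylight-saving period (26 April – 31 October), so Bryesk Republic is on standard time, UTC−10:45.
00:15 UTC − 10h45m = 13:30 Bryesk Republic (rolling into the previous day, 13 March 2032).

13:30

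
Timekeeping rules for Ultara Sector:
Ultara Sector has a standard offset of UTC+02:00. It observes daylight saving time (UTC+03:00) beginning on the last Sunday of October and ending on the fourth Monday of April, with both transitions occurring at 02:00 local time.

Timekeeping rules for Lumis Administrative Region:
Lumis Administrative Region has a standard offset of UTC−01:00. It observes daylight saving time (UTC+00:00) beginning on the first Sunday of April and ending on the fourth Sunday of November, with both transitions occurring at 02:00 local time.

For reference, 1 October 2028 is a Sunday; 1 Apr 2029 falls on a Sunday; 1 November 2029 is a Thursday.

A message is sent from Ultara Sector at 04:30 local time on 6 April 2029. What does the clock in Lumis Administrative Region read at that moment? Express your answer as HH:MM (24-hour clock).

1 October 2028 is a Sunday, so Sundays fall on 1, 8, 15, 22, 29; the last is October 29.
1 April 2029 is a Sunday, so the first Monday is April 2 and the fourth is April 23.
6 April 2029 lies within the daylight-saving period (29 October 2028 – 23 April 2029), so Ultara Sector is on daylight time, UTC+03:00.
04:30 Ultara Sector − 3h = 01:30 UTC.
1 April 2029 is a Sunday, so the first Sunday is April 1.
1 November 2029 is a Thursday, so the first Sunday is November 4 and the fourth is November 25.
At the standard offset (UTC−01:00), 01:30 UTC − 1h = 00:30 Lumis Administrative Region standard time.
Daylight saving runs 1 April – 25 November; the standard-time date in Lumis Administrative Region, 6 April 2029, is inside that window, so Lumis Administrative Region is at UTC+00:00.
01:30 UTC + 0h = 01:30 Lumis Administrative Region.

01:30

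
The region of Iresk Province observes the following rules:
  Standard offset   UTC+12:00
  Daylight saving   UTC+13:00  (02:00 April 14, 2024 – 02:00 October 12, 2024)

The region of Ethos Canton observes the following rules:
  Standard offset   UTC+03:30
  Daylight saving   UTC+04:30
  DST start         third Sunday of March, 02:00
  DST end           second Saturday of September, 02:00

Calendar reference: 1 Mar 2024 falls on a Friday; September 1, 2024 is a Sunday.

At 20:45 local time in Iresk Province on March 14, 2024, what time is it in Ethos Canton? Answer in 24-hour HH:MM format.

March 14, 2024 does not fall between 14 April and 12 October, so daylight saving is not in effect and Iresk Province is at UTC+12:00.
20:45 Iresk Province − 12h = 08:45 UTC.
1 March 2024 is a Friday, so the first Sunday is March 3 and the third is March 17.
1 September 2024 is a Sunday, so the first Saturday is September 7 and the second is September 14.
At the standard offset (UTC+03:30), 08:45 UTC + 3h30m = 12:15 Ethos Canton standard time.
The standard-time date in Ethos Canton, March 14, 2024, is outside the daylight-saving period (17 March – 14 September), so Ethos Canton is on standard time, UTC+03:30.
08:45 UTC + 3h30m = 12:15 Ethos Canton.

12:15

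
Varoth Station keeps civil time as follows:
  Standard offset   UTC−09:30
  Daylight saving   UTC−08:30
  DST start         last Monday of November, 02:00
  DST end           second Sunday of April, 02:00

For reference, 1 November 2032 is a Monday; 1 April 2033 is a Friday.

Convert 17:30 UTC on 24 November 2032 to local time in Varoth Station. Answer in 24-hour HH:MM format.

1 November 2032 is a Monday, so Mondays fall on 1, 8, 15, 22, 29; the last is November 29.
1 April 2033 is a Friday, so the first Sunday is April 3 and the second is April 10.
At the standard offset (UTC−09:30), 17:30 UTC − 9h30m = 08:00 Varoth Station standard time.
Daylight saving runs 29 November 2032 – 10 April 2033; the standard-time date in Varoth Station, 24 November 2032, is outside that window, so Varoth Station is on standard time at UTC−09:30.
17:30 UTC − 9h30m = 08:00 local.

08:00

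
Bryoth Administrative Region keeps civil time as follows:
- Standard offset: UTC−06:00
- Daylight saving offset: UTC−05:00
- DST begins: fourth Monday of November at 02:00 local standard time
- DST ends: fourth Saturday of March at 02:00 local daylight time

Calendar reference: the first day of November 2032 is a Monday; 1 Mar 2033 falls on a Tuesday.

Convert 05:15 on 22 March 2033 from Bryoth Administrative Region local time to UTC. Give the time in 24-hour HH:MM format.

1 November 2032 is a Monday, so the first Monday is November 1 and the fourth is November 22.
1 March 2033 is a Tuesday, so the first Saturday is March 5 and the fourth is March 26.
Daylight saving runs 22 November 2032 – 26 March 2033; 22 March 2033 is inside that window, so Bryoth Administrative Region is at UTC−05:00.
05:15 local + 5h = 10:15 UTC.

10:15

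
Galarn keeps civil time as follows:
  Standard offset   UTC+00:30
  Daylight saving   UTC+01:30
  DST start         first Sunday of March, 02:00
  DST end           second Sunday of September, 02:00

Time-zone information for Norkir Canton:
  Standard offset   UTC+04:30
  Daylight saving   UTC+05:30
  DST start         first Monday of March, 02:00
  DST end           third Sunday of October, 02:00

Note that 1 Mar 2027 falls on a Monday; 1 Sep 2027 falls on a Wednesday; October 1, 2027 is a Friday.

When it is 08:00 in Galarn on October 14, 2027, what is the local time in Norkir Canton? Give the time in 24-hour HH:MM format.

1 March 2027 is a Monday, so the first Sunday is March 7.
1 September 2027 is a Wednesday, so the first Sunday is September 5 and the second is September 12.
October 14, 2027 is outside the daylight-saving period (7 March – 12 September), so Galarn is on standard time, UTC+00:30.
08:00 Galarn − 0h30m = 07:30 UTC.
1 March 2027 is a Monday, so the first Monday is March 1.
1 October 2027 is a Friday, so the first Sunday is October 3 and the third is October 17.
At the standard offset (UTC+04:30), 07:30 UTC + 4h30m = 12:00 Norkir Canton standard time.
Daylight saving runs 1 March – 17 October; the standard-time date in Norkir Canton, October 14, 2027, is inside that window, so Norkir Canton is at UTC+05:30.
07:30 UTC + 5h30m = 13:00 Norkir Canton.

13:00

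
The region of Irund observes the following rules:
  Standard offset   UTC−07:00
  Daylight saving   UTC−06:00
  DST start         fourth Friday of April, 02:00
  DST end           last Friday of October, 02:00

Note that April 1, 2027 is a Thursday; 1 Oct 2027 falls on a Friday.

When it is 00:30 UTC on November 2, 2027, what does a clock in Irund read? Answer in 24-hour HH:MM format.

1 April 2027 is a Thursday, so the first Friday is April 2 and the fourth is April 23.
1 October 2027 is a Friday, so Fridays fall on 1, 8, 15, 22, 29; the last is October 29.
At the standard offset (UTC−07:00), 00:30 UTC − 7h = 17:30 Irund standard time (rolling into the previous day, 1 November 2027).
The standard-time date in Irund, November 1, 2027, does not fall between 23 April and 29 October, so daylight saving is not in effect and Irund is at UTC−07:00.
00:30 UTC − 7h = 17:30 local (rolling into the previous day, 1 November 2027).

17:30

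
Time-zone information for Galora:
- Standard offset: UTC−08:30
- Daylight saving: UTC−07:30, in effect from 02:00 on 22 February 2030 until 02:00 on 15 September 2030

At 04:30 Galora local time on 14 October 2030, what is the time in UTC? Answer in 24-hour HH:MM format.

14 October 2030 does not fall between 22 February and 15 September, so daylight saving is not in effect and Galora is at UTC−08:30.
04:30 local + 8h30m = 13:00 UTC.

13:00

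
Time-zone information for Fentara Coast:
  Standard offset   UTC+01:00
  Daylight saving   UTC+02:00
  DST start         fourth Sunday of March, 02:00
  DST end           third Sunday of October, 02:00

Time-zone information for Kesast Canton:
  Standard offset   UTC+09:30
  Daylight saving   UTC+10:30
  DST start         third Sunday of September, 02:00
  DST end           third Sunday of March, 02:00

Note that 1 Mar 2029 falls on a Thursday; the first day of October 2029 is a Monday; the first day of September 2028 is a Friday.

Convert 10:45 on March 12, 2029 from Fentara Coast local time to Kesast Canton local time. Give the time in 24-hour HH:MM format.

20:15

1 March 2029 is a Thursday, so the first Sunday is March 4 and the fourth is March 25.
1 October 2029 is a Monday, so the first Sunday is October 7 and the third is October 21.
Daylight saving runs 25 March – 21 October; March 12, 2029 is outside that window, so Fentara Coast is on standard time at UTC+01:00.
10:45 Fentara Coast − 1h = 09:45 UTC.
1 September 2028 is a Friday, so the first Sunday is September 3 and the third is September 17.
1 March 2029 is a Thursday, so the first Sunday is March 4 and the third is March 18.
At the standard offset (UTC+09:30), 09:45 UTC + 9h30m = 19:15 Kesast Canton standard time.
Daylight saving runs 17 September 2028 – 18 March 2029; the standard-time date in Kesast Canton, March 12, 2029, is inside that window, so Kesast Canton is at UTC+10:30.
09:45 UTC + 10h30m = 20:15 Kesast Canton.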